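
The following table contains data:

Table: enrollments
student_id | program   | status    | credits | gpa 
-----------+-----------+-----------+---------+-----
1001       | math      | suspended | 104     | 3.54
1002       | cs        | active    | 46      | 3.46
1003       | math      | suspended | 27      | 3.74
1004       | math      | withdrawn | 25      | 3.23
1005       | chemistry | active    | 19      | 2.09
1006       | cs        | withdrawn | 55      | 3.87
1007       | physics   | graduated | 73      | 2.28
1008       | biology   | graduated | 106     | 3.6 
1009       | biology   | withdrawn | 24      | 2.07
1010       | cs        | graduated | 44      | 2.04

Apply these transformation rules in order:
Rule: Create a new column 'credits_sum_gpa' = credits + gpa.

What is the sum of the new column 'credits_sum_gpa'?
552.92

Step 1: For each record, compute credits + gpa
Example calculations:
  104 + 3.54 = 107.54
  46 + 3.46 = 49.46
  27 + 3.74 = 30.74
  ...
Step 2: Sum all derived values
Step 3: Total = 552.92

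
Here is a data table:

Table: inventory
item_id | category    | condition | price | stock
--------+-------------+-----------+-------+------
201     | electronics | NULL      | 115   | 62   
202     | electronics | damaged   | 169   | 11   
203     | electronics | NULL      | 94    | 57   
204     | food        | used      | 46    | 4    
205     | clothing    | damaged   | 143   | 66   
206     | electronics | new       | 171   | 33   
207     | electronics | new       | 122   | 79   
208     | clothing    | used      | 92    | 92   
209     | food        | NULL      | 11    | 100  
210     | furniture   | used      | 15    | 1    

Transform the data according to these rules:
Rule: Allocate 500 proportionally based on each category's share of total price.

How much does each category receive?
clothing: 120.14, electronics: 343.05, food: 29.14, furniture: 7.67

Step 1: Calculate total price = 978
Step 2: Calculate each category's proportion:
  clothing: 235/978 = 24.03% → 120.14
  electronics: 671/978 = 68.61% → 343.05
  food: 57/978 = 5.83% → 29.14
  furniture: 15/978 = 1.53% → 7.67
Step 3: Verify: sum of allocations ≈ 500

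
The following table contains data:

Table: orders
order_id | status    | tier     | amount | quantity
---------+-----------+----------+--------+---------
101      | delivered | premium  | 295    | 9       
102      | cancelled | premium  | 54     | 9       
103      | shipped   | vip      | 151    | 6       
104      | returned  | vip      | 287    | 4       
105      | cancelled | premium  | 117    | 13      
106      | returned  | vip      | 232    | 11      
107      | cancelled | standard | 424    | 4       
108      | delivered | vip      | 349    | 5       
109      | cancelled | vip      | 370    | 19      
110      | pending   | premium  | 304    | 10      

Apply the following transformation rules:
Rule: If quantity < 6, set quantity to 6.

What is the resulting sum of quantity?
95

Step 1: 3 records have quantity < 6
Step 2: These records originally summed to 13
Step 3: After setting to minimum: 3 × 6 = 18
Step 4: Unaffected records sum: 77
Step 5: Final sum = 18 + 77 = 95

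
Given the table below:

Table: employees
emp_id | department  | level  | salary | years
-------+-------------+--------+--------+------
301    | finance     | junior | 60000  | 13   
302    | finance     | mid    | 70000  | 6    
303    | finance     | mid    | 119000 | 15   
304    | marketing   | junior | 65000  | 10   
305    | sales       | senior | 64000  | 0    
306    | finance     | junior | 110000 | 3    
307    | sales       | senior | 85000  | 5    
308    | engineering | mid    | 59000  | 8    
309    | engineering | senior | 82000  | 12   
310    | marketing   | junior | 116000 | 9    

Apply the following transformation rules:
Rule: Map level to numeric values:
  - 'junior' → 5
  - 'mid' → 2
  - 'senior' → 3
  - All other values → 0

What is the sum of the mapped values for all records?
35

Step 1: Apply mapping to each record
Step 2: Count by status:
  'junior': 4 records × 5 = 20
  'mid': 3 records × 2 = 6
  'senior': 3 records × 3 = 9
Step 3: Sum all mapped values = 35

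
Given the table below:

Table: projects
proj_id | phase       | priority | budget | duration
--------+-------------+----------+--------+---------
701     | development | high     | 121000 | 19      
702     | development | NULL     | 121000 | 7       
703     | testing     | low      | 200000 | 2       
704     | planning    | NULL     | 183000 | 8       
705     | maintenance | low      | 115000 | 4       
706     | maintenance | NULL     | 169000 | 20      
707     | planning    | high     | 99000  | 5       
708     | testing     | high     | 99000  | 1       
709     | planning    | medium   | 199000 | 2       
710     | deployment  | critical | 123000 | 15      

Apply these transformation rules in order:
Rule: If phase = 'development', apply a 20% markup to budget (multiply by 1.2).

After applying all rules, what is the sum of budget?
1477400.0

Step 1: Records with phase = 'development' have total budget = 242000
Step 2: Apply multiplier: 242000 × 1.2 = 290400.0
Step 3: Other records total: 1187000
Step 4: Final sum = 290400.0 + 1187000 = 1477400.0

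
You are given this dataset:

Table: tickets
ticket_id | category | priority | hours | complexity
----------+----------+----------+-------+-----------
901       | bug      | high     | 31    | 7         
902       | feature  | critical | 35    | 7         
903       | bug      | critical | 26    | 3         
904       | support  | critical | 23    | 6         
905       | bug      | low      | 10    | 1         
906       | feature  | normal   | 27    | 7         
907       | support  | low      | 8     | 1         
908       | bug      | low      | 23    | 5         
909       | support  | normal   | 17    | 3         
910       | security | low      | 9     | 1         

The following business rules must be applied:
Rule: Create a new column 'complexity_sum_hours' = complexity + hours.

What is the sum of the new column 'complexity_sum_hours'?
250

Step 1: For each record, compute complexity + hours
Example calculations:
  7 + 31 = 38
  7 + 35 = 42
  3 + 26 = 29
  ...
Step 2: Sum all derived values
Step 3: Total = 250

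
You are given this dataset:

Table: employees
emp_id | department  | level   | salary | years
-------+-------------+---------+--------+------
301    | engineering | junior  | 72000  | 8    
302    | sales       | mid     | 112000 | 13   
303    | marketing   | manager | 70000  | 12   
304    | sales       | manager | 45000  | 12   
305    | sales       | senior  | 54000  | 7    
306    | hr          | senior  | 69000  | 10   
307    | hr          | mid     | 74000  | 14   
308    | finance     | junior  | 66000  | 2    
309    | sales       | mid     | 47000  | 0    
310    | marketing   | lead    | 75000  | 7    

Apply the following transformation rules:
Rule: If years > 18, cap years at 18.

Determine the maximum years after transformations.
14

Step 1: Original maximum years = 14
Step 2: Check cap of 18 against maximum
Step 3: No records exceed the cap (max 14 <= cap 18), so no capping applies
Step 4: Maximum after transformation = 14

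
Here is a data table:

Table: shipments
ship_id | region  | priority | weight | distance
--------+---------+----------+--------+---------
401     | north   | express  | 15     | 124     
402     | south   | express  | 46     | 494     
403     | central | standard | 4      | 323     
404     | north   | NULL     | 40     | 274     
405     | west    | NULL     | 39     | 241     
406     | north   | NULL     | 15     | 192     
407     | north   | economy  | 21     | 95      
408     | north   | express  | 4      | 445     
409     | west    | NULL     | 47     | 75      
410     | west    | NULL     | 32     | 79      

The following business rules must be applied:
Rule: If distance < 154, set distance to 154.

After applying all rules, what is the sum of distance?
2585

Step 1: 4 records have distance < 154
Step 2: These records originally summed to 373
Step 3: After setting to minimum: 4 × 154 = 616
Step 4: Unaffected records sum: 1969
Step 5: Final sum = 616 + 1969 = 2585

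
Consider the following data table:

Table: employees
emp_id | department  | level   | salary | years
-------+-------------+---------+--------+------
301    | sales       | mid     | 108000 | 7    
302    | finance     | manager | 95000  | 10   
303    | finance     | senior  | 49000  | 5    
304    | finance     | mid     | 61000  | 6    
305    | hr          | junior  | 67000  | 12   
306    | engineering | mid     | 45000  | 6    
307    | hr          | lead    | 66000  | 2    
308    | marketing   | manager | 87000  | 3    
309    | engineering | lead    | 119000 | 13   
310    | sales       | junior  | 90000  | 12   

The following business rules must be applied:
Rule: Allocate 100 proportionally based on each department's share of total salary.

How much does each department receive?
engineering: 20.84, finance: 26.05, hr: 16.9, marketing: 11.05, sales: 25.16

Step 1: Calculate total salary = 787000
Step 2: Calculate each department's proportion:
  engineering: 164000/787000 = 20.84% → 20.84
  finance: 205000/787000 = 26.05% → 26.05
  hr: 133000/787000 = 16.90% → 16.9
  marketing: 87000/787000 = 11.05% → 11.05
  sales: 198000/787000 = 25.16% → 25.16
Step 3: Verify: sum of allocations ≈ 100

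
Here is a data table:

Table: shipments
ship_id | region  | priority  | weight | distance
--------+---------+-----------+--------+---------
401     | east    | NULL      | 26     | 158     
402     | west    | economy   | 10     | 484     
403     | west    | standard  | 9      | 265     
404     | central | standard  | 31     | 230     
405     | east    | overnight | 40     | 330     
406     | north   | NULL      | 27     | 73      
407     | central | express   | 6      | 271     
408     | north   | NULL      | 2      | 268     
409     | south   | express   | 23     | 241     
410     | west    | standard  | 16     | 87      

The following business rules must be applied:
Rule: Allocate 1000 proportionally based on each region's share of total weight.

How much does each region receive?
central: 194.74, east: 347.37, north: 152.63, south: 121.05, west: 184.21

Step 1: Calculate total weight = 190
Step 2: Calculate each region's proportion:
  central: 37/190 = 19.47% → 194.74
  east: 66/190 = 34.74% → 347.37
  north: 29/190 = 15.26% → 152.63
  south: 23/190 = 12.11% → 121.05
  west: 35/190 = 18.42% → 184.21
Step 3: Verify: sum of allocations ≈ 1000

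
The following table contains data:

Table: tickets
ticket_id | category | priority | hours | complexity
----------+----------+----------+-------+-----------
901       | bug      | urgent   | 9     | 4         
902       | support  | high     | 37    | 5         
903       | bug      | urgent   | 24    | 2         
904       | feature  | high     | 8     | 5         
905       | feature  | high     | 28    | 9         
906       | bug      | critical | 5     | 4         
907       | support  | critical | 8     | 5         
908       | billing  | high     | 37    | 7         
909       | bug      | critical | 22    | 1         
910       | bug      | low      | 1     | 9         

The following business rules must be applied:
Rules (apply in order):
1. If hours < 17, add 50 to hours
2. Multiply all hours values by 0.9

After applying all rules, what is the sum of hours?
386.1

Step 1: Apply Rule 1 - Add 50 to records with hours < 17
  - 5 records affected: 31 + (5 × 50) = 281
  - Unaffected records: 148
  - Sum after Rule 1: 429
Step 2: Apply Rule 2 - Multiply all by 0.9
  - 429 × 0.9 = 386.1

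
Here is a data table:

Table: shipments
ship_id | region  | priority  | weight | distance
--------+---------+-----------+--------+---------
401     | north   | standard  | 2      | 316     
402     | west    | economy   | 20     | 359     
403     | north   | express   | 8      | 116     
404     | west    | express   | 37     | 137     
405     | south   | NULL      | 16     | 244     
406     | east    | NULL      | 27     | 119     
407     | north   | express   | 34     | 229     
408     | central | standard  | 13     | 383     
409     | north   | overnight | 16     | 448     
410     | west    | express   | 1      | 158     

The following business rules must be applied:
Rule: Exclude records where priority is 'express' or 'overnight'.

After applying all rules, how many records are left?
5

Step 1: Count records to exclude
  - 4 (express) + 1 (overnight) = 5 records
Step 2: Total records: 10
Step 3: Remaining = 10 - 5 = 5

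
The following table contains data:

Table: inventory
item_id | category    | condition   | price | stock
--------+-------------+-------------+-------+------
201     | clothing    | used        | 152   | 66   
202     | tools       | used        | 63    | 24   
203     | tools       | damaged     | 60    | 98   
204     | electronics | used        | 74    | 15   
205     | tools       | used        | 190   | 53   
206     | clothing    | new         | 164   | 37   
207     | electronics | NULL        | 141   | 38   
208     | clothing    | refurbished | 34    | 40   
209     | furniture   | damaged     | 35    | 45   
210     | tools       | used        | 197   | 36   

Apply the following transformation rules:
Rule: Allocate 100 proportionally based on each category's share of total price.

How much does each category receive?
clothing: 31.53, electronics: 19.37, furniture: 3.15, tools: 45.95

Step 1: Calculate total price = 1110
Step 2: Calculate each category's proportion:
  clothing: 350/1110 = 31.53% → 31.53
  electronics: 215/1110 = 19.37% → 19.37
  furniture: 35/1110 = 3.15% → 3.15
  tools: 510/1110 = 45.95% → 45.95
Step 3: Verify: sum of allocations ≈ 100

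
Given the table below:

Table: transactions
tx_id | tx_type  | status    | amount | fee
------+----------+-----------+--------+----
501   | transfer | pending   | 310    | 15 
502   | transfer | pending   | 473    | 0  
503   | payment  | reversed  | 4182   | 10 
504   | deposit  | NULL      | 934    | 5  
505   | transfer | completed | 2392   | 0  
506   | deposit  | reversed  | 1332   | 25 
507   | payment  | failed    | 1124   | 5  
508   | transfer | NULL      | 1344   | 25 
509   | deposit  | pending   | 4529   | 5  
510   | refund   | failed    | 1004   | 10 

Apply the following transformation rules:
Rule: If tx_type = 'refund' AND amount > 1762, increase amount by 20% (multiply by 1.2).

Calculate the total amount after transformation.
17624

Step 1: Find records where tx_type = 'refund' AND amount > 1762
Step 2: 0 records match, summing to 0
Step 3: After multiplier: 0 × 1.2 = 0.0
Step 4: Unaffected records sum: 17624
Step 5: Final sum = 0.0 + 17624 = 17624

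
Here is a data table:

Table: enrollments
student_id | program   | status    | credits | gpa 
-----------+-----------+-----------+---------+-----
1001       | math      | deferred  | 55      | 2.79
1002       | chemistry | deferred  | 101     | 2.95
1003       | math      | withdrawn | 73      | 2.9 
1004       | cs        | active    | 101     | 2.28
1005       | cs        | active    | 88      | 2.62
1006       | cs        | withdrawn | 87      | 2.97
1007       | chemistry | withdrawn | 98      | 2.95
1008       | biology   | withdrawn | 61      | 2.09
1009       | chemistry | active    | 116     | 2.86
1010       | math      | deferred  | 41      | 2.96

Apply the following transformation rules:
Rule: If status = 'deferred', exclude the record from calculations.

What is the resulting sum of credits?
624

Step 1: Identify records where status = 'deferred'
Step 2: The excluded records sum to 197
Step 3: Original total credits = 821
Step 4: Remaining total = 821 - 197 = 624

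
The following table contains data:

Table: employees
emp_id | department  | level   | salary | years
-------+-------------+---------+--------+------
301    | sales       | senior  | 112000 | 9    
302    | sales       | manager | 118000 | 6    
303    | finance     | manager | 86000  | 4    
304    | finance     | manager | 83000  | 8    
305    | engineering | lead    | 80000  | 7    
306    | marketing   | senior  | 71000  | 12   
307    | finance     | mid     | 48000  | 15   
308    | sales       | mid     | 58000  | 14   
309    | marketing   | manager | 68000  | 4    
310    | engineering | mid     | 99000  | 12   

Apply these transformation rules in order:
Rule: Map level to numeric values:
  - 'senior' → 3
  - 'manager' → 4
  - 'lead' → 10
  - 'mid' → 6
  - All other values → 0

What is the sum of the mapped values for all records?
50

Step 1: Apply mapping to each record
Step 2: Count by status:
  'senior': 2 records × 3 = 6
  'manager': 4 records × 4 = 16
  'lead': 1 records × 10 = 10
  'mid': 3 records × 6 = 18
Step 3: Sum all mapped values = 50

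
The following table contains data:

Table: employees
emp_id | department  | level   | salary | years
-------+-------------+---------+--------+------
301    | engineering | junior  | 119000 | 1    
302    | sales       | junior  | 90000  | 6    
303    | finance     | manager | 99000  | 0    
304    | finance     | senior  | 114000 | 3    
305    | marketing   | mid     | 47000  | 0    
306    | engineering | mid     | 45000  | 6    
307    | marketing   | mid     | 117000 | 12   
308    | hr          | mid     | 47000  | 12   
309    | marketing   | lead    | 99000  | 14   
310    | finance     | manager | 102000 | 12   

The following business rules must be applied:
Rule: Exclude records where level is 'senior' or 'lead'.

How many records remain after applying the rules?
8

Step 1: Count records to exclude
  - 1 (senior) + 1 (lead) = 2 records
Step 2: Total records: 10
Step 3: Remaining = 10 - 2 = 8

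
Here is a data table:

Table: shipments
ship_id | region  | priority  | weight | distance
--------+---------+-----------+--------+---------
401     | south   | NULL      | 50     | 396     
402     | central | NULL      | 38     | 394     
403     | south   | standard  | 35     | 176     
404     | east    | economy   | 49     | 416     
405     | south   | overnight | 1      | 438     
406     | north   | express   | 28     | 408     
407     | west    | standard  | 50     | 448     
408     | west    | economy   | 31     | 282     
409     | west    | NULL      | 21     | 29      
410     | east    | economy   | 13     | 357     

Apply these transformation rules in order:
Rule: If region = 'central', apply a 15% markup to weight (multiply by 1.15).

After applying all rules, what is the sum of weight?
321.7

Step 1: Records with region = 'central' have total weight = 38
Step 2: Apply multiplier: 38 × 1.15 = 43.7
Step 3: Other records total: 278
Step 4: Final sum = 43.7 + 278 = 321.7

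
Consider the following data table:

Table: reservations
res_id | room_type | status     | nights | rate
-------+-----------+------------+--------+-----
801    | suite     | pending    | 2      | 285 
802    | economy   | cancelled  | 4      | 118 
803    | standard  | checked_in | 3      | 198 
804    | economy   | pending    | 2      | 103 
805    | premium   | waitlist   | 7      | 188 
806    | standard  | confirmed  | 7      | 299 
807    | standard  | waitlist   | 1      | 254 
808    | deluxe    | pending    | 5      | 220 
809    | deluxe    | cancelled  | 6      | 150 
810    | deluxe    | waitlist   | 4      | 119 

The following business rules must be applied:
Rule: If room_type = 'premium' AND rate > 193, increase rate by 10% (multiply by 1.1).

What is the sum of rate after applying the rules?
1934

Step 1: Find records where room_type = 'premium' AND rate > 193
Step 2: 0 records match, summing to 0
Step 3: After multiplier: 0 × 1.1 = 0.0
Step 4: Unaffected records sum: 1934
Step 5: Final sum = 0.0 + 1934 = 1934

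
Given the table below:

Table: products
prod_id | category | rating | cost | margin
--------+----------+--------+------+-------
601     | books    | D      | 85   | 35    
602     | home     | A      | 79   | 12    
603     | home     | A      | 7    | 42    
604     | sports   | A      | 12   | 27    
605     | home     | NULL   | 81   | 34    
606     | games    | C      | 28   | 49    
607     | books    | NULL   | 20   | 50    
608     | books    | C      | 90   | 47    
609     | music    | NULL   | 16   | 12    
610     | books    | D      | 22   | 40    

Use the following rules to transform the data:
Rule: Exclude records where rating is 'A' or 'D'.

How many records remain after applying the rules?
5

Step 1: Count records to exclude
  - 3 (A) + 2 (D) = 5 records
Step 2: Total records: 10
Step 3: Remaining = 10 - 5 = 5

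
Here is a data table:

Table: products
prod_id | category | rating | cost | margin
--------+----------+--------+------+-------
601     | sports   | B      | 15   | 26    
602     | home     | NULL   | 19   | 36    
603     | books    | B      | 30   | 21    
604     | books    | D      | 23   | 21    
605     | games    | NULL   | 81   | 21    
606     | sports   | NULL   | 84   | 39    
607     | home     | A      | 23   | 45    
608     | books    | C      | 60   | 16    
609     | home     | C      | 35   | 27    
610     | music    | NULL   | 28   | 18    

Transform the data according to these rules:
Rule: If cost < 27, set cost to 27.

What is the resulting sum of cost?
426

Step 1: 4 records have cost < 27
Step 2: These records originally summed to 80
Step 3: After setting to minimum: 4 × 27 = 108
Step 4: Unaffected records sum: 318
Step 5: Final sum = 108 + 318 = 426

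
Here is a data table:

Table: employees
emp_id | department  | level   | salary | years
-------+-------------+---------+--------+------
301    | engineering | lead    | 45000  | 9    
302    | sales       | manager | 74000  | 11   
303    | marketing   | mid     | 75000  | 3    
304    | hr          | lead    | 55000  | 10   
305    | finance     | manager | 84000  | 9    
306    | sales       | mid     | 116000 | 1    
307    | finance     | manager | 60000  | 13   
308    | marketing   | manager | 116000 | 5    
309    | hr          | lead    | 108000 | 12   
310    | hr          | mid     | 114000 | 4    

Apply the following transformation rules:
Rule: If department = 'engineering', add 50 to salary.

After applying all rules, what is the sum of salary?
847050

Step 1: Count records where department = 'engineering': 1
Step 2: Total bonus added: 1 × 50 = 50
Step 3: Original sum of salary: 847000
Step 4: Final sum = 847000 + 50 = 847050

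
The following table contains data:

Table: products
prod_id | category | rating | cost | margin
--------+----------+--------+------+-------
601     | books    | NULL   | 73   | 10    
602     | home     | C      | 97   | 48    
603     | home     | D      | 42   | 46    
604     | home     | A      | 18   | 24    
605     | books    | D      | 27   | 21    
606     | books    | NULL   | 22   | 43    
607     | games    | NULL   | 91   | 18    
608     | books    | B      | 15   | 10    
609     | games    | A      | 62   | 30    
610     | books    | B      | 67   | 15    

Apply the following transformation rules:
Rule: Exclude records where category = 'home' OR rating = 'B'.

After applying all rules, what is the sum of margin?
122

Step 1: Find records where category = 'home' OR rating = 'B'
Step 2: 5 records match, summing to 143
Step 3: Original sum: 265
Step 4: Remaining sum = 265 - 143 = 122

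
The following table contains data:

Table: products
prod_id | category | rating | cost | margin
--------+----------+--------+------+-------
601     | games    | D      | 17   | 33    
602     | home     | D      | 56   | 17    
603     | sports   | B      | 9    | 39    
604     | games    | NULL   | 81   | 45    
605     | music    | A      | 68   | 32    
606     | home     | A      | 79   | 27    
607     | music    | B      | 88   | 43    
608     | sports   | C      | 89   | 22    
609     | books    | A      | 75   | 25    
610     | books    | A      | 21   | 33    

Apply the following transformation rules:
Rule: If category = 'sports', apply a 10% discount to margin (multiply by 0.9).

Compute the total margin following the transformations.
309.9

Step 1: Records with category = 'sports' have total margin = 61
Step 2: Apply multiplier: 61 × 0.9 = 54.9
Step 3: Other records total: 255
Step 4: Final sum = 54.9 + 255 = 309.9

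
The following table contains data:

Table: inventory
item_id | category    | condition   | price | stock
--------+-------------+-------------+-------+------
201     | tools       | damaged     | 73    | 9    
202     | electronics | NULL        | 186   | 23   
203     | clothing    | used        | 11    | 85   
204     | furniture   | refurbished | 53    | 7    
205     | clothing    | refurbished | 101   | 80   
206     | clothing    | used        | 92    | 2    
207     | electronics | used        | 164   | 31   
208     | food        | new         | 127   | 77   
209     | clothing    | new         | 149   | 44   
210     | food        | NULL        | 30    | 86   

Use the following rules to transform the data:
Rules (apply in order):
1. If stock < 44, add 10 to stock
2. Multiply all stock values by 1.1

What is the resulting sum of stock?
543.4

Step 1: Apply Rule 1 - Add 10 to records with stock < 44
  - 5 records affected: 72 + (5 × 10) = 122
  - Unaffected records: 372
  - Sum after Rule 1: 494
Step 2: Apply Rule 2 - Multiply all by 1.1
  - 494 × 1.1 = 543.4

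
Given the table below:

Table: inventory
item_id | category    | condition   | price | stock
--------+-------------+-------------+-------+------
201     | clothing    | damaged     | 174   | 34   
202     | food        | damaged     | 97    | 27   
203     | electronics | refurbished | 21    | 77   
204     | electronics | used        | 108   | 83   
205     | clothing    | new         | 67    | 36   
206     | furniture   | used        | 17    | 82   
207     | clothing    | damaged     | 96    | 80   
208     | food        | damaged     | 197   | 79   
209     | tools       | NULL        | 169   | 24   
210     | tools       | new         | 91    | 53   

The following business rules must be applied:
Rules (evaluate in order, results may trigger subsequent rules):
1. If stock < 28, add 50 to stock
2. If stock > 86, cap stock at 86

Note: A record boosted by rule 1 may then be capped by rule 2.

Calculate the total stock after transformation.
675

Step 1: Apply rule 1 to records with stock < 28
  - 2 records get bonus of 50
  - Of these, 0 records then exceed 86 and get capped
Step 2: Apply rule 2 to records with stock > 86
  - 0 records (original) are capped
Step 3: Calculate final sum = 675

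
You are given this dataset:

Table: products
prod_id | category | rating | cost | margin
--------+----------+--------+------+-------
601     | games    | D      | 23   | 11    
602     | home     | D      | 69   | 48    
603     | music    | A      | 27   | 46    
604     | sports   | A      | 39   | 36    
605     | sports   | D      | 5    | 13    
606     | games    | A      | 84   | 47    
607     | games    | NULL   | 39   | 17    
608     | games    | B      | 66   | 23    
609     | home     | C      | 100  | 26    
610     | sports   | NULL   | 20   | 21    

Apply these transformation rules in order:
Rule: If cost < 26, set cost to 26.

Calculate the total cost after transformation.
502

Step 1: 3 records have cost < 26
Step 2: These records originally summed to 48
Step 3: After setting to minimum: 3 × 26 = 78
Step 4: Unaffected records sum: 424
Step 5: Final sum = 78 + 424 = 502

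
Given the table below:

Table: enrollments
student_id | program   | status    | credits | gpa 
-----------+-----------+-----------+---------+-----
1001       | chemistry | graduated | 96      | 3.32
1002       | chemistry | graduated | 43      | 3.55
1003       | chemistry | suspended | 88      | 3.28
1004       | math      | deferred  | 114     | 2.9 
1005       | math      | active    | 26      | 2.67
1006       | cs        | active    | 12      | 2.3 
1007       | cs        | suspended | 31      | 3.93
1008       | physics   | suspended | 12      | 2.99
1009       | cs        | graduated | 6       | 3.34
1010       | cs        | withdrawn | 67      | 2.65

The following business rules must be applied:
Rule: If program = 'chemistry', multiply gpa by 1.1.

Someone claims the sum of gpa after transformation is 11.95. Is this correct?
No, the correct result is 31.95.

Step 1: Calculate the correct sum after transformation
Step 2: Apply multiplier 1.1 to records where program = 'chemistry'
Step 3: Correct result = 31.95
Step 4: Claimed result = 11.95
Step 5: 31.95 ≠ 11.95
Conclusion: The claimed result is incorrect. The correct answer is 31.95.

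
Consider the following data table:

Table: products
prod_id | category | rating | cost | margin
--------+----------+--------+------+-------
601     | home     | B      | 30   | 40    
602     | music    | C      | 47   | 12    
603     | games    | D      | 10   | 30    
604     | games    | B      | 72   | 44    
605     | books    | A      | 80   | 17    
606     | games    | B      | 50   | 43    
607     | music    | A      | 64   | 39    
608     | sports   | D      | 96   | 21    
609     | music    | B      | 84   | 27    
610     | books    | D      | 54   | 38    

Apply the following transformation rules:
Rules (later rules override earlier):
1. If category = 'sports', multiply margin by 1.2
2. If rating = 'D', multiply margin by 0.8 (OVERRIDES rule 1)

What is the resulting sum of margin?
293.2

Step 1: Rule 2 takes priority for records with rating = 'D'
  - 3 records: 89 × 0.8 = 71.2
Step 2: Rule 1 applies to remaining records with category = 'sports'
  - 0 records: 0 × 1.2 = 0.0
Step 3: Other records unchanged: 222
Step 4: Final sum = 71.2 + 0.0 + 222 = 293.2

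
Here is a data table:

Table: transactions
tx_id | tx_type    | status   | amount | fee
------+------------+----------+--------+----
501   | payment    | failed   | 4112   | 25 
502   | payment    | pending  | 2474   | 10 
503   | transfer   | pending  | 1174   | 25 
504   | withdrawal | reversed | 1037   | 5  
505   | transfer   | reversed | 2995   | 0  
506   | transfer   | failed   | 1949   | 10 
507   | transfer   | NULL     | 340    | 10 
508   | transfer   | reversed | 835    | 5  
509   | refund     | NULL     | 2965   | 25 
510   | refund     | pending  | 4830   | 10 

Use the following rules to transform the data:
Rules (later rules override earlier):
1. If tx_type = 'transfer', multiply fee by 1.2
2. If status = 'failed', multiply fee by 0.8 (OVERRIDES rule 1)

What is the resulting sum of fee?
126.0

Step 1: Rule 2 takes priority for records with status = 'failed'
  - 2 records: 35 × 0.8 = 28.0
Step 2: Rule 1 applies to remaining records with tx_type = 'transfer'
  - 4 records: 40 × 1.2 = 48.0
Step 3: Other records unchanged: 50
Step 4: Final sum = 28.0 + 48.0 + 50 = 126.0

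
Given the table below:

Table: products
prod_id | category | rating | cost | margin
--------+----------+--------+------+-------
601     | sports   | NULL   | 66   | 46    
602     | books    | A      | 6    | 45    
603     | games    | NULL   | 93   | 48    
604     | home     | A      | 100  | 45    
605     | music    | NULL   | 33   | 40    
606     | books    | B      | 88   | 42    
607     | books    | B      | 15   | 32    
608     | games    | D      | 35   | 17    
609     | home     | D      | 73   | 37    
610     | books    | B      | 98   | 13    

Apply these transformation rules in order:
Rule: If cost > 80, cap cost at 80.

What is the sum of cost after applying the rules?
548

Step 1: 4 records have cost > 80
Step 2: These records originally summed to 379
Step 3: After capping: 4 × 80 = 320
Step 4: Unaffected records sum: 228
Step 5: Final sum = 320 + 228 = 548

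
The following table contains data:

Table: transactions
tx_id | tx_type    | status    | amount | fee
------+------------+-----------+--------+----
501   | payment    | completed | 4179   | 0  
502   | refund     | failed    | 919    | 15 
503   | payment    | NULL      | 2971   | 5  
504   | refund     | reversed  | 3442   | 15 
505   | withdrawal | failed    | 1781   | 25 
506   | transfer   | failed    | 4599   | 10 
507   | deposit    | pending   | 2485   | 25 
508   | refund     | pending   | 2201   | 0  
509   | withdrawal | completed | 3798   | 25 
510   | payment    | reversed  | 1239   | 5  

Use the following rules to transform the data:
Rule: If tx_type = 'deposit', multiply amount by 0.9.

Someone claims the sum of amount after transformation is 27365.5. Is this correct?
Yes, the result is correct.

Step 1: Calculate the correct sum after transformation
Step 2: Apply multiplier 0.9 to records where tx_type = 'deposit'
Step 3: Correct result = 27365.5
Step 4: Claimed result = 27365.5
Step 5: 27365.5 = 27365.5 ✓
Conclusion: The claimed result is correct.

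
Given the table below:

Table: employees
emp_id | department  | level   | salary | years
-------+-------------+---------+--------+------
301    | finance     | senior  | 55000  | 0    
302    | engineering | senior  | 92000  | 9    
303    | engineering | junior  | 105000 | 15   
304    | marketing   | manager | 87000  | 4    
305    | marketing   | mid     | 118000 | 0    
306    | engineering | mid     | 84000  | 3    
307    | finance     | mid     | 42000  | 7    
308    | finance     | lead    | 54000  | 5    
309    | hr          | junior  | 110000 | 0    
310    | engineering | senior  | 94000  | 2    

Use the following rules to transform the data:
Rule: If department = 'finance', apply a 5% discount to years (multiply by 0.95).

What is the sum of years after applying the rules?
44.4

Step 1: Records with department = 'finance' have total years = 12
Step 2: Apply multiplier: 12 × 0.95 = 11.4
Step 3: Other records total: 33
Step 4: Final sum = 11.4 + 33 = 44.4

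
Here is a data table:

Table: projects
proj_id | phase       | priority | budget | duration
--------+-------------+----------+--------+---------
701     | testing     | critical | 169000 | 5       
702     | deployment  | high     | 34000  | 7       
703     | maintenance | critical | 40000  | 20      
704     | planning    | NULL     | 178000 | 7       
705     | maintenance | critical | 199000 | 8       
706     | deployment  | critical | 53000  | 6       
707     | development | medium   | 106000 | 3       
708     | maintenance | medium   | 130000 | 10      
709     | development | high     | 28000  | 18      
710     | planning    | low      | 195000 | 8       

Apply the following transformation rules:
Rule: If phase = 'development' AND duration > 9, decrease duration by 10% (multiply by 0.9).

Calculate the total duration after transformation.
90.2

Step 1: Find records where phase = 'development' AND duration > 9
Step 2: 1 records match, summing to 18
Step 3: After multiplier: 18 × 0.9 = 16.2
Step 4: Unaffected records sum: 74
Step 5: Final sum = 16.2 + 74 = 90.2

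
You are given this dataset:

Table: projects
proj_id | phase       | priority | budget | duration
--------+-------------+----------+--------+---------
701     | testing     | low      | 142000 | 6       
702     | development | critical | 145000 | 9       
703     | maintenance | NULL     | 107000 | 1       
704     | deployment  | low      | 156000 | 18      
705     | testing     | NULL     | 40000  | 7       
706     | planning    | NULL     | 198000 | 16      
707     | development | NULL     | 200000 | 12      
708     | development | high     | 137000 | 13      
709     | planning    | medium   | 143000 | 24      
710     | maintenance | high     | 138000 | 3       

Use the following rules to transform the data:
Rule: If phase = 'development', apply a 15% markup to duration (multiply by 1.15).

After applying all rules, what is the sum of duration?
114.1

Step 1: Records with phase = 'development' have total duration = 34
Step 2: Apply multiplier: 34 × 1.15 = 39.1
Step 3: Other records total: 75
Step 4: Final sum = 39.1 + 75 = 114.1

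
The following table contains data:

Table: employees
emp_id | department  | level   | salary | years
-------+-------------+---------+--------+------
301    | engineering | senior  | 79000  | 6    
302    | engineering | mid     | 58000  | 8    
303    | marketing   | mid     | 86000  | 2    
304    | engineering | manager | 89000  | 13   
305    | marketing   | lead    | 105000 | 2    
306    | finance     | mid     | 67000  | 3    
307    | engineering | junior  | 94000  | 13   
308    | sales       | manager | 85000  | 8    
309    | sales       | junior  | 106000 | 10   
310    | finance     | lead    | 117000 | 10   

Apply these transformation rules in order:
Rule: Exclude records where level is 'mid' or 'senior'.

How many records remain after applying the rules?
6

Step 1: Count records to exclude
  - 3 (mid) + 1 (senior) = 4 records
Step 2: Total records: 10
Step 3: Remaining = 10 - 4 = 6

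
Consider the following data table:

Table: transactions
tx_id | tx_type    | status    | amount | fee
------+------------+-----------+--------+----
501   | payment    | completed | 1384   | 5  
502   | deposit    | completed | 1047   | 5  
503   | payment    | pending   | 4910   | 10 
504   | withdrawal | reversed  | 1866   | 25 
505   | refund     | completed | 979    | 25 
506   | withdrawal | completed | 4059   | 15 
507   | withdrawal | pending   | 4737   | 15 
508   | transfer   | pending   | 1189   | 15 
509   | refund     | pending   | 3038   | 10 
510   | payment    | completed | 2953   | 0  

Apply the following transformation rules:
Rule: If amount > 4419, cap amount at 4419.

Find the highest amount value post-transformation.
4419

Step 1: Original maximum amount = 4910
Step 2: Apply cap at 4419
Step 3: 2 records had amount > 4419 and were capped
Step 4: Maximum after transformation = 4419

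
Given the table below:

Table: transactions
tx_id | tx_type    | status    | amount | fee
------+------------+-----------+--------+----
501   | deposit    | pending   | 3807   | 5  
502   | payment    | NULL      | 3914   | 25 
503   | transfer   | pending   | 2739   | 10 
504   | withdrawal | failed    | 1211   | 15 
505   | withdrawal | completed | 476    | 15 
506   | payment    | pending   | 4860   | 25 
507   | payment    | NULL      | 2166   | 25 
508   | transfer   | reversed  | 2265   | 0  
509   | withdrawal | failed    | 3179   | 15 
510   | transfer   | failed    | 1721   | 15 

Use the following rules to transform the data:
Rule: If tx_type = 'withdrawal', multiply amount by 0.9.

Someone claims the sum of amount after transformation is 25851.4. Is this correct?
Yes, the result is correct.

Step 1: Calculate the correct sum after transformation
Step 2: Apply multiplier 0.9 to records where tx_type = 'withdrawal'
Step 3: Correct result = 25851.4
Step 4: Claimed result = 25851.4
Step 5: 25851.4 = 25851.4 ✓
Conclusion: The claimed result is correct.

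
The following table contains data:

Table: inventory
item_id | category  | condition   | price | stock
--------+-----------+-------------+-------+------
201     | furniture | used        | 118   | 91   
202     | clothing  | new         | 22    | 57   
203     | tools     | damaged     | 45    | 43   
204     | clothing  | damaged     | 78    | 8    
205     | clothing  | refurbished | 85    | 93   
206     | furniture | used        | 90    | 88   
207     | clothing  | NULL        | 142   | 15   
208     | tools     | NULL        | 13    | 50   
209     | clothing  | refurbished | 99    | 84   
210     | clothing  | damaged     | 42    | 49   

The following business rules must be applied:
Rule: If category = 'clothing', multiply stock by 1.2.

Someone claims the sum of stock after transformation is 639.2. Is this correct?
Yes, the result is correct.

Step 1: Calculate the correct sum after transformation
Step 2: Apply multiplier 1.2 to records where category = 'clothing'
Step 3: Correct result = 639.2
Step 4: Claimed result = 639.2
Step 5: 639.2 = 639.2 ✓
Conclusion: The claimed result is correct.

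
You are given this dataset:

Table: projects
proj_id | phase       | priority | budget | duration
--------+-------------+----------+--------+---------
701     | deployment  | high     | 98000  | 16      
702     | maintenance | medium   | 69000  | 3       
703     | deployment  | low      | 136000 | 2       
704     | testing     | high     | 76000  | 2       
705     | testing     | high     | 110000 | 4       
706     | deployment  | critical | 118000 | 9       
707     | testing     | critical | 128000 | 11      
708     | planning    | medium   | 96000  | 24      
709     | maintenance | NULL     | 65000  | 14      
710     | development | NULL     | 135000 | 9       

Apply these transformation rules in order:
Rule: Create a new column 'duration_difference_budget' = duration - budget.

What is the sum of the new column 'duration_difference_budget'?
-1030906

Step 1: For each record, compute duration - budget
Example calculations:
  16 - 98000 = -97984
  3 - 69000 = -68997
  2 - 136000 = -135998
  ...
Step 2: Sum all derived values
Step 3: Total = -1030906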